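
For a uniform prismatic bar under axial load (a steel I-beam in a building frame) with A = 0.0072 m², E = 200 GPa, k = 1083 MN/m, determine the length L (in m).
Model: a uniform prismatic bar under axial load, so k = (A·E) / L.
Solve for L: L = (A·E) / k.
Convert to SI units:
  E = 200 GPa = 2 × 10¹¹ Pa
  k = 1083 MN/m = 1.083 × 10⁹ N/m
Substitute:
  L = (0.0072 × (2 × 10¹¹)) / (1.083 × 10⁹)
  L = 1.33 m
Final answer: L = 1.33 m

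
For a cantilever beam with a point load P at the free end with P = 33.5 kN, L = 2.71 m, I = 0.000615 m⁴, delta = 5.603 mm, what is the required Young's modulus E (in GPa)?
Model: a cantilever beam with a point load P at the free end, so delta = (P·L^3) / (3·E·I).
Solve for E: E = (P·L^3) / (3·delta·I).
Convert to SI units:
  P = 33.5 kN = 33500 N
  delta = 5.603 mm = 0.005603 m
Substitute:
  E = (33500 × 2.71^3) / (3 × 0.005603 × 0.000615)
  E = 6.45 × 10¹⁰ Pa
Convert: E = 6.45 × 10¹⁰ Pa = 64.5 GPa
Final answer: E = 64.5 GPa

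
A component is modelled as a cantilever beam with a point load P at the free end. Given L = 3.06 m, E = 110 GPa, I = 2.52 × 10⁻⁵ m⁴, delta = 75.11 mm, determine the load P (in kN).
Model: a cantilever beam with a point load P at the free end, so delta = (P·L^3) / (3·E·I).
Solve for P: P = (3·delta·E·I) / L^3.
Convert to SI units:
  E = 110 GPa = 1.1 × 10¹¹ Pa
  delta = 75.11 mm = 0.07511 m
Substitute:
  P = (3 × 0.07511 × (1.1 × 10¹¹) × (2.52 × 10⁻⁵)) / 3.06^3
  P = 21800 N
Convert: P = 21800 N = 21.8 kN
Final answer: P = 21.8 kN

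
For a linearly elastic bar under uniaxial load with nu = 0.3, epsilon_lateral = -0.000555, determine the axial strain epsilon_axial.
Model: a linearly elastic bar under uniaxial load, so epsilon_lateral = -nu·epsilon_axial.
Solve for epsilon_axial: epsilon_axial = -epsilon_lateral / nu.
Substitute:
  epsilon_axial = -(-0.000555) / 0.3
  epsilon_axial = 0.00185
Final answer: epsilon_axial = 0.00185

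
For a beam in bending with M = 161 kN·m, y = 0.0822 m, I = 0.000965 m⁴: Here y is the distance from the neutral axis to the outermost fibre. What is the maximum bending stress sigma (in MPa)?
Model: a beam in bending, so sigma = (M·y) / I.
Convert to SI units:
  M = 161 kN·m = 161000 N·m
Substitute:
  sigma = (161000 × 0.0822) / 0.000965
  sigma = 1.371 × 10⁷ Pa
Convert: sigma = 1.371 × 10⁷ Pa = 13.71 MPa
Final answer: sigma = 13.71 MPa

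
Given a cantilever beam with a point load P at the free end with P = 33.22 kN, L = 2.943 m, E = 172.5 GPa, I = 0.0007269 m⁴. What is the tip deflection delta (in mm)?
Model: a cantilever beam with a point load P at the free end, so delta = (P·L^3) / (3·E·I).
Convert to SI units:
  P = 33.22 kN = 33220 N
  E = 172.5 GPa = 1.725 × 10¹¹ Pa
Substitute:
  delta = (33220 × 2.943^3) / (3 × (1.725 × 10¹¹) × 0.0007269)
  delta = 0.002251 m
Convert: delta = 0.002251 m = 2.251 mm
Final answer: delta = 2.251 mm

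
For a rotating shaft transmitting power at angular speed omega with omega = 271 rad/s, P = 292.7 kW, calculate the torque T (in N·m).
Model: a rotating shaft transmitting power at angular speed omega, so P = T·omega.
Solve for T: T = P / omega.
Convert to SI units:
  P = 292.7 kW = 292700 W
Substitute:
  T = 292700 / 271
  T = 1080 N·m
Final answer: T = 1080 N·m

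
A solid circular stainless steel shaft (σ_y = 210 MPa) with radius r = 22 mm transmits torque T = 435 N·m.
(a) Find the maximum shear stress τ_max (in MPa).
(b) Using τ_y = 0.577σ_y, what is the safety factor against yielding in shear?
(a) For a solid circular shaft, τ_max = T·r/J with J = π·r^4/2, i.e. τ_max = 2·T / (π·r^3). Convert r = 22 mm = 0.022 m.
  τ_max = (2 × 435) / (π × 0.022^3) = 2.601 × 10⁷ Pa = 26.01 MPa
(b) τ_y = 0.577 × 210 = 121.17 MPa
  SF = τ_y/τ_max = 121.17 / 26.01 = 4.659
Final answer: (a) τ_max = 26.01 MPa, (b) SF = 4.659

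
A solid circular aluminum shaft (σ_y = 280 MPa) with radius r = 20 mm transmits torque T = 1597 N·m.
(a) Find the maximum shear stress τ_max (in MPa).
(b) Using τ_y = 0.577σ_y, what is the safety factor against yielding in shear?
(a) For a solid circular shaft, τ_max = T·r/J with J = π·r^4/2, i.e. τ_max = 2·T / (π·r^3). Convert r = 20 mm = 0.02 m.
  τ_max = (2 × 1597) / (π × 0.02^3) = 1.271 × 10⁸ Pa = 127.1 MPa
(b) τ_y = 0.577 × 280 = 161.56 MPa
  SF = τ_y/τ_max = 161.56 / 127.1 = 1.271
Final answer: (a) τ_max = 127.1 MPa, (b) SF = 1.271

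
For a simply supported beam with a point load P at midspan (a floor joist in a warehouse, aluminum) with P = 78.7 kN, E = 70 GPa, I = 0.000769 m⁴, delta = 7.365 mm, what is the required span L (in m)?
Model: a simply supported beam with a point load P at midspan, so delta = (P·L^3) / (48·E·I).
Solve for L: L = ((48·delta·E·I) / P)^(1/3).
Convert to SI units:
  P = 78.7 kN = 78700 N
  E = 70 GPa = 7 × 10¹⁰ Pa
  delta = 7.365 mm = 0.007365 m
Substitute:
  L = ((48 × 0.007365 × (7 × 10¹⁰) × 0.000769) / 78700)^(1/3)
  L = 6.23 m
Final answer: L = 6.23 m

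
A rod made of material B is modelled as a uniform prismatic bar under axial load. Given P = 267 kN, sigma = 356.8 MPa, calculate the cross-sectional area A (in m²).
Model: a uniform prismatic bar under axial load, so sigma = P / A.
Solve for A: A = P / sigma.
Convert to SI units:
  P = 267 kN = 267000 N
  sigma = 356.8 MPa = 3.568 × 10⁸ Pa
Substitute:
  A = 267000 / (3.568 × 10⁸)
  A = 0.0007483 m²
Final answer: A = 0.0007483 m²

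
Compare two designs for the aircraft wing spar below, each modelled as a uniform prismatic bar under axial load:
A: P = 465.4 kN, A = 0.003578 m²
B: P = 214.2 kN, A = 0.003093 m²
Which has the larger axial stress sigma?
Model: a uniform prismatic bar under axial load, so sigma = P / A (SI units).
  A: sigma = 465400 / 0.003578 = 1.301 × 10⁸ Pa = 130.1 MPa
  B: sigma = 214200 / 0.003093 = 6.925 × 10⁷ Pa = 69.25 MPa
130.1 MPa > 69.25 MPa, so A is larger.
Final answer: A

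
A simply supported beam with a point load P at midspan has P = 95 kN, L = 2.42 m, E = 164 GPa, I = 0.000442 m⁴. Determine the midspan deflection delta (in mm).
Model: a simply supported beam with a point load P at midspan, so delta = (P·L^3) / (48·E·I).
Convert to SI units:
  P = 95 kN = 95000 N
  E = 164 GPa = 1.64 × 10¹¹ Pa
Substitute:
  delta = (95000 × 2.42^3) / (48 × (1.64 × 10¹¹) × 0.000442)
  delta = 0.000387 m
Convert: delta = 0.000387 m = 0.387 mm
Final answer: delta = 0.387 mm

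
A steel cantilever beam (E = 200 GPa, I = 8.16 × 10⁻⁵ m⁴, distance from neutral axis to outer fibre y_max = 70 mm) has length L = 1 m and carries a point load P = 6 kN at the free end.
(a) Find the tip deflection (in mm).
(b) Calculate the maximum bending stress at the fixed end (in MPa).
(a) Tip deflection of a cantilever with an end point load: δ = P·L^3 / (3·E·I). Convert P = 6 kN = 6000 N, E = 200 GPa = 2 × 10¹¹ Pa.
  δ = (6000 × 1^3) / (3 × (2 × 10¹¹) × (8.16 × 10⁻⁵)) = 0.0001225 m = 0.1225 mm
(b) Maximum bending moment at the fixed end: M = P·L = 6000 × 1 = 6000 N·m. Convert y_max = 70 mm = 0.07 m.
  σ = M·y_max / I = (6000 × 0.07) / (8.16 × 10⁻⁵) = 5.147 × 10⁶ Pa = 5.147 MPa
Final answer: (a) δ = 0.1225 mm, (b) σ = 5.147 MPa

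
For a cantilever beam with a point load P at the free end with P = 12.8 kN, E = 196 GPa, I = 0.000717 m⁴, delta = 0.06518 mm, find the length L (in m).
Model: a cantilever beam with a point load P at the free end, so delta = (P·L^3) / (3·E·I).
Solve for L: L = ((3·delta·E·I) / P)^(1/3).
Convert to SI units:
  P = 12.8 kN = 12800 N
  E = 196 GPa = 1.96 × 10¹¹ Pa
  delta = 0.06518 mm = 6.518 × 10⁻⁵ m
Substitute:
  L = ((3 × (6.518 × 10⁻⁵) × (1.96 × 10¹¹) × 0.000717) / 12800)^(1/3)
  L = 1.29 m
Final answer: L = 1.29 m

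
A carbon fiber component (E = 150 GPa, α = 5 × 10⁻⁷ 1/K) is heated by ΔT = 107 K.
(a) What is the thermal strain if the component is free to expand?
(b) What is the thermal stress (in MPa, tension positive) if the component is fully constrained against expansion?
(a) Free thermal strain ε_th = α·ΔT = (5 × 10⁻⁷) × 107 = 5.35 × 10⁻⁵
(b) Fully constrained, the expansion is suppressed, so σ = -E·α·ΔT. Convert E = 150 GPa = 1.5 × 10¹¹ Pa.
  σ = -(1.5 × 10¹¹) × (5 × 10⁻⁷) × 107 = -8.025 × 10⁶ Pa = -8.025 MPa (compressive)
Final answer: (a) ε_th = 5.35 × 10⁻⁵, (b) σ = -8.025 MPa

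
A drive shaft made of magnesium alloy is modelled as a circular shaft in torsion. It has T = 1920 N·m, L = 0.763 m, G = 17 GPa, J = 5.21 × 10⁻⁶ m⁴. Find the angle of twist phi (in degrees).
Model: a circular shaft in torsion, so phi = (T·L) / (G·J).
Convert to SI units:
  G = 17 GPa = 1.7 × 10¹⁰ Pa
Substitute:
  phi = (1920 × 0.763) / ((1.7 × 10¹⁰) × (5.21 × 10⁻⁶))
  phi = 0.01654 rad
Convert to degrees: phi = 0.01654 × 180/π = 0.9477°
Final answer: phi = 0.9477°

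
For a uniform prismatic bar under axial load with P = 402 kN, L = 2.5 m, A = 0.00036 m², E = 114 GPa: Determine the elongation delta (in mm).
Model: a uniform prismatic bar under axial load, so delta = (P·L) / (A·E).
Convert to SI units:
  P = 402 kN = 402000 N
  E = 114 GPa = 1.14 × 10¹¹ Pa
Substitute:
  delta = (402000 × 2.5) / (0.00036 × (1.14 × 10¹¹))
  delta = 0.02449 m
Convert: delta = 0.02449 m = 24.49 mm
Final answer: delta = 24.49 mm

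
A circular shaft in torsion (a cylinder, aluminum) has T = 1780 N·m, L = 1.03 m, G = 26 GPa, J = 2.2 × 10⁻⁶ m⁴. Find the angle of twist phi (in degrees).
Model: a circular shaft in torsion, so phi = (T·L) / (G·J).
Convert to SI units:
  G = 26 GPa = 2.6 × 10¹⁰ Pa
Substitute:
  phi = (1780 × 1.03) / ((2.6 × 10¹⁰) × (2.2 × 10⁻⁶))
  phi = 0.03205 rad
Convert to degrees: phi = 0.03205 × 180/π = 1.836°
Final answer: phi = 1.836°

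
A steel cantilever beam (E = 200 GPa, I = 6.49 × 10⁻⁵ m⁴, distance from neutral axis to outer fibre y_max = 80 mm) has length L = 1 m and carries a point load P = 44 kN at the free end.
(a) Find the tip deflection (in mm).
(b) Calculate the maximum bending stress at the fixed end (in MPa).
(a) Tip deflection of a cantilever with an end point load: δ = P·L^3 / (3·E·I). Convert P = 44 kN = 44000 N, E = 200 GPa = 2 × 10¹¹ Pa.
  δ = (44000 × 1^3) / (3 × (2 × 10¹¹) × (6.49 × 10⁻⁵)) = 0.00113 m = 1.13 mm
(b) Maximum bending moment at the fixed end: M = P·L = 44000 × 1 = 44000 N·m. Convert y_max = 80 mm = 0.08 m.
  σ = M·y_max / I = (44000 × 0.08) / (6.49 × 10⁻⁵) = 5.424 × 10⁷ Pa = 54.24 MPa
Final answer: (a) δ = 1.13 mm, (b) σ = 54.24 MPa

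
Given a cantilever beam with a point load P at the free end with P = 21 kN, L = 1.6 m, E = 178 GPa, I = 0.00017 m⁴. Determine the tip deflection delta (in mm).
Model: a cantilever beam with a point load P at the free end, so delta = (P·L^3) / (3·E·I).
Convert to SI units:
  P = 21 kN = 21000 N
  E = 178 GPa = 1.78 × 10¹¹ Pa
Substitute:
  delta = (21000 × 1.6^3) / (3 × (1.78 × 10¹¹) × 0.00017)
  delta = 0.0009475 m
Convert: delta = 0.0009475 m = 0.9475 mm
Final answer: delta = 0.9475 mm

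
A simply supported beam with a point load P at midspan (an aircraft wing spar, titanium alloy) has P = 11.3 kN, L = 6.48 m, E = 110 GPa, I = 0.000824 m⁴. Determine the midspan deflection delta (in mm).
Model: a simply supported beam with a point load P at midspan, so delta = (P·L^3) / (48·E·I).
Convert to SI units:
  P = 11.3 kN = 11300 N
  E = 110 GPa = 1.1 × 10¹¹ Pa
Substitute:
  delta = (11300 × 6.48^3) / (48 × (1.1 × 10¹¹) × 0.000824)
  delta = 0.0007067 m
Convert: delta = 0.0007067 m = 0.7067 mm
Final answer: delta = 0.7067 mm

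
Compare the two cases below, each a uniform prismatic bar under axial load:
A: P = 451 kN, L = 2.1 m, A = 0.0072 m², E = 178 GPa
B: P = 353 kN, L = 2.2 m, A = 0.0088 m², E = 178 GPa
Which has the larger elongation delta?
Model: a uniform prismatic bar under axial load, so delta = (P·L) / (A·E) (SI units).
  A: delta = (451000 × 2.1) / (0.0072 × (1.78 × 10¹¹)) = 0.000739 m = 0.739 mm
  B: delta = (353000 × 2.2) / (0.0088 × (1.78 × 10¹¹)) = 0.0004958 m = 0.4958 mm
0.739 mm > 0.4958 mm, so A is larger.
Final answer: A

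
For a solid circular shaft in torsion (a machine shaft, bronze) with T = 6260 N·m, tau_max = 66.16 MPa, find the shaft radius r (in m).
Model: a solid circular shaft in torsion, so tau_max = (2·T) / (π·r^3).
Solve for r: r = ((2·T) / (π·tau_max))^(1/3).
Convert to SI units:
  tau_max = 66.16 MPa = 6.616 × 10⁷ Pa
Substitute:
  r = ((2 × 6260) / (π × (6.616 × 10⁷)))^(1/3)
  r = 0.0392 m
Final answer: r = 0.0392 m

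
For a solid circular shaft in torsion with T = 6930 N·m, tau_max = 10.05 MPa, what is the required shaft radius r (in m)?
Model: a solid circular shaft in torsion, so tau_max = (2·T) / (π·r^3).
Solve for r: r = ((2·T) / (π·tau_max))^(1/3).
Convert to SI units:
  tau_max = 10.05 MPa = 1.005 × 10⁷ Pa
Substitute:
  r = ((2 × 6930) / (π × (1.005 × 10⁷)))^(1/3)
  r = 0.076 m
Final answer: r = 0.076 m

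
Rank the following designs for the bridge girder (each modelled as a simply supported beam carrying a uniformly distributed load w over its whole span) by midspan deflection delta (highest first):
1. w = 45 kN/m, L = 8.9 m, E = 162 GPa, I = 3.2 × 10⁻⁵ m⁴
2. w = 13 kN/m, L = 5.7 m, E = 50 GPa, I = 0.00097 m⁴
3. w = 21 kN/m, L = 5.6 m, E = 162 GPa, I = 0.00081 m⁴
Model: a simply supported beam carrying a uniformly distributed load w over its whole span, so delta = (5·w·L^4) / (384·E·I) (SI units).
  Case 1: delta = (5 × 45000 × 8.9^4) / (384 × (1.62 × 10¹¹) × (3.2 × 10⁻⁵)) = 0.7092 m = 709.2 mm
  Case 2: delta = (5 × 13000 × 5.7^4) / (384 × (5 × 10¹⁰) × 0.00097) = 0.003684 m = 3.684 mm
  Case 3: delta = (5 × 21000 × 5.6^4) / (384 × (1.62 × 10¹¹) × 0.00081) = 0.002049 m = 2.049 mm
Ordering: 709.2 mm (case 1) > 3.684 mm (case 2) > 2.049 mm (case 3)
Final answer: 1, 2, 3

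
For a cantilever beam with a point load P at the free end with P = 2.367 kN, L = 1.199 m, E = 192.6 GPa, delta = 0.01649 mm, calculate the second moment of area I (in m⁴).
Model: a cantilever beam with a point load P at the free end, so delta = (P·L^3) / (3·E·I).
Solve for I: I = (P·L^3) / (3·delta·E).
Convert to SI units:
  P = 2.367 kN = 2367 N
  E = 192.6 GPa = 1.926 × 10¹¹ Pa
  delta = 0.01649 mm = 1.649 × 10⁻⁵ m
Substitute:
  I = (2367 × 1.199^3) / (3 × (1.649 × 10⁻⁵) × (1.926 × 10¹¹))
  I = 0.0004282 m⁴
Final answer: I = 0.0004282 m⁴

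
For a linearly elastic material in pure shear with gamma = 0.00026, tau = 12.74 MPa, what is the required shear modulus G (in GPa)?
Model: a linearly elastic material in pure shear, so tau = G·gamma.
Solve for G: G = tau / gamma.
Convert to SI units:
  tau = 12.74 MPa = 1.274 × 10⁷ Pa
Substitute:
  G = (1.274 × 10⁷) / 0.00026
  G = 4.9 × 10¹⁰ Pa
Convert: G = 4.9 × 10¹⁰ Pa = 49 GPa
Final answer: G = 49 GPa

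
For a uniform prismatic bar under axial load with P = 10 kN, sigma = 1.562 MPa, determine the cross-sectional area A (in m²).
Model: a uniform prismatic bar under axial load, so sigma = P / A.
Solve for A: A = P / sigma.
Convert to SI units:
  P = 10 kN = 10000 N
  sigma = 1.562 MPa = 1.562 × 10⁶ Pa
Substitute:
  A = 10000 / (1.562 × 10⁶)
  A = 0.006402 m²
Final answer: A = 0.006402 m²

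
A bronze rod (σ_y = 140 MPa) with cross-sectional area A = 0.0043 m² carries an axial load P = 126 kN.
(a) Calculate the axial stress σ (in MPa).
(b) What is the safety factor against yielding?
(a) Axial stress σ = P/A. Convert P = 126 kN = 126000 N.
  σ = 126000 / 0.0043 = 2.93 × 10⁷ Pa = 29.3 MPa
(b) Safety factor SF = σ_y/σ = 140 / 29.3 = 4.778
Final answer: (a) σ = 29.3 MPa, (b) SF = 4.778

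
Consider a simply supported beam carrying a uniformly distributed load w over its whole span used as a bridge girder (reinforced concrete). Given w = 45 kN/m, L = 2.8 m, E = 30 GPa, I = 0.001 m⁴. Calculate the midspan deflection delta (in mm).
Model: a simply supported beam carrying a uniformly distributed load w over its whole span, so delta = (5·w·L^4) / (384·E·I).
Convert to SI units:
  w = 45 kN/m = 45000 N/m
  E = 30 GPa = 3 × 10¹⁰ Pa
Substitute:
  delta = (5 × 45000 × 2.8^4) / (384 × (3 × 10¹⁰) × 0.001)
  delta = 0.0012 m
Convert: delta = 0.0012 m = 1.2 mm
Final answer: delta = 1.2 mm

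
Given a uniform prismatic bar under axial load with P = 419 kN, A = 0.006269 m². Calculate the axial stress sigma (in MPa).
Model: a uniform prismatic bar under axial load, so sigma = P / A.
Convert to SI units:
  P = 419 kN = 419000 N
Substitute:
  sigma = 419000 / 0.006269
  sigma = 6.684 × 10⁷ Pa
Convert: sigma = 6.684 × 10⁷ Pa = 66.84 MPa
Final answer: sigma = 66.84 MPa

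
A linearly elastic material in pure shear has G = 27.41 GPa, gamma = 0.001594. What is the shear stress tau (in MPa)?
Model: a linearly elastic material in pure shear, so tau = G·gamma.
Convert to SI units:
  G = 27.41 GPa = 2.741 × 10¹⁰ Pa
Substitute:
  tau = (2.741 × 10¹⁰) × 0.001594
  tau = 4.369 × 10⁷ Pa
Convert: tau = 4.369 × 10⁷ Pa = 43.69 MPa
Final answer: tau = 43.69 MPa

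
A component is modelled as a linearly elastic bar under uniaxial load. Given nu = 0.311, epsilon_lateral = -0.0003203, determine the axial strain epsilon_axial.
Model: a linearly elastic bar under uniaxial load, so epsilon_lateral = -nu·epsilon_axial.
Solve for epsilon_axial: epsilon_axial = -epsilon_lateral / nu.
Substitute:
  epsilon_axial = -(-0.0003203) / 0.311
  epsilon_axial = 0.00103
Final answer: epsilon_axial = 0.00103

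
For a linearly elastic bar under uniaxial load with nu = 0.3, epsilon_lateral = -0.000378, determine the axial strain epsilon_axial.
Model: a linearly elastic bar under uniaxial load, so epsilon_lateral = -nu·epsilon_axial.
Solve for epsilon_axial: epsilon_axial = -epsilon_lateral / nu.
Substitute:
  epsilon_axial = -(-0.000378) / 0.3
  epsilon_axial = 0.00126
Final answer: epsilon_axial = 0.00126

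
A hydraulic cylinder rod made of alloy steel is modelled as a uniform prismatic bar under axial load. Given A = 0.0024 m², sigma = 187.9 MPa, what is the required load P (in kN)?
Model: a uniform prismatic bar under axial load, so sigma = P / A.
Solve for P: P = sigma·A.
Convert to SI units:
  sigma = 187.9 MPa = 1.879 × 10⁸ Pa
Substitute:
  P = (1.879 × 10⁸) × 0.0024
  P = 451000 N
Convert: P = 451000 N = 451 kN
Final answer: P = 451 kN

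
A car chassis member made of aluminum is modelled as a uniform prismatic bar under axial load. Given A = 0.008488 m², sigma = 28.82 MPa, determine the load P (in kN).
Model: a uniform prismatic bar under axial load, so sigma = P / A.
Solve for P: P = sigma·A.
Convert to SI units:
  sigma = 28.82 MPa = 2.882 × 10⁷ Pa
Substitute:
  P = (2.882 × 10⁷) × 0.008488
  P = 244600 N
Convert: P = 244600 N = 244.6 kN
Final answer: P = 244.6 kN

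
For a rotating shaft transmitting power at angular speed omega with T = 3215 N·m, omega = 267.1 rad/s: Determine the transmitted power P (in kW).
Model: a rotating shaft transmitting power at angular speed omega, so P = T·omega.
Substitute:
  P = 3215 × 267.1
  P = 858700 W
Convert: P = 858700 W = 858.7 kW
Final answer: P = 858.7 kW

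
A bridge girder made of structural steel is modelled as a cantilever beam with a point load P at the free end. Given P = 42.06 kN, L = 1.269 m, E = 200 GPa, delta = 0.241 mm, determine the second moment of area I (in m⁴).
Model: a cantilever beam with a point load P at the free end, so delta = (P·L^3) / (3·E·I).
Solve for I: I = (P·L^3) / (3·delta·E).
Convert to SI units:
  P = 42.06 kN = 42060 N
  E = 200 GPa = 2 × 10¹¹ Pa
  delta = 0.241 mm = 0.000241 m
Substitute:
  I = (42060 × 1.269^3) / (3 × 0.000241 × (2 × 10¹¹))
  I = 0.0005944 m⁴
Final answer: I = 0.0005944 m⁴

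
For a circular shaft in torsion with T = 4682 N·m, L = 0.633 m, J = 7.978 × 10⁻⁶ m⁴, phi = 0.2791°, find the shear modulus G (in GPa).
Model: a circular shaft in torsion, so phi = (T·L) / (G·J).
Solve for G: G = (T·L) / (phi·J).
Convert to SI units:
  phi = 0.2791° = 0.004871 rad
Substitute:
  G = (4682 × 0.633) / (0.004871 × (7.978 × 10⁻⁶))
  G = 7.626 × 10¹⁰ Pa
Convert: G = 7.626 × 10¹⁰ Pa = 76.26 GPa
Final answer: G = 76.26 GPa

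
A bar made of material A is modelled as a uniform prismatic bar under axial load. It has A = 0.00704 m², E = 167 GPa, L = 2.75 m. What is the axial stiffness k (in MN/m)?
Model: a uniform prismatic bar under axial load, so k = (A·E) / L.
Convert to SI units:
  E = 167 GPa = 1.67 × 10¹¹ Pa
Substitute:
  k = (0.00704 × (1.67 × 10¹¹)) / 2.75
  k = 4.275 × 10⁸ N/m
Convert: k = 4.275 × 10⁸ N/m = 427.5 MN/m
Final answer: k = 427.5 MN/m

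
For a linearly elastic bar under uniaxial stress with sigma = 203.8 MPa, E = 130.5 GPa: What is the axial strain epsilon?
Model: a linearly elastic bar under uniaxial stress, so epsilon = sigma / E.
Convert to SI units:
  sigma = 203.8 MPa = 2.038 × 10⁸ Pa
  E = 130.5 GPa = 1.305 × 10¹¹ Pa
Substitute:
  epsilon = (2.038 × 10⁸) / (1.305 × 10¹¹)
  epsilon = 0.001562
Final answer: epsilon = 0.001562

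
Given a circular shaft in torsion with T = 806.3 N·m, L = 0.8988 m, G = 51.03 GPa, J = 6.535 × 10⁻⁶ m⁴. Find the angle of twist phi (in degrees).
Model: a circular shaft in torsion, so phi = (T·L) / (G·J).
Convert to SI units:
  G = 51.03 GPa = 5.103 × 10¹⁰ Pa
Substitute:
  phi = (806.3 × 0.8988) / ((5.103 × 10¹⁰) × (6.535 × 10⁻⁶))
  phi = 0.002173 rad
Convert to degrees: phi = 0.002173 × 180/π = 0.1245°
Final answer: phi = 0.1245°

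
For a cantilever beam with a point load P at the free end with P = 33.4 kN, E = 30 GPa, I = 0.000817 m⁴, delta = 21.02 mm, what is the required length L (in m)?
Model: a cantilever beam with a point load P at the free end, so delta = (P·L^3) / (3·E·I).
Solve for L: L = ((3·delta·E·I) / P)^(1/3).
Convert to SI units:
  P = 33.4 kN = 33400 N
  E = 30 GPa = 3 × 10¹⁰ Pa
  delta = 21.02 mm = 0.02102 m
Substitute:
  L = ((3 × 0.02102 × (3 × 10¹⁰) × 0.000817) / 33400)^(1/3)
  L = 3.59 m
Final answer: L = 3.59 m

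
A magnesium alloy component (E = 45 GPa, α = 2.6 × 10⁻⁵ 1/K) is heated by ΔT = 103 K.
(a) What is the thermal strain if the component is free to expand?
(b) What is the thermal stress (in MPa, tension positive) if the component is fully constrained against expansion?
(a) Free thermal strain ε_th = α·ΔT = (2.6 × 10⁻⁵) × 103 = 0.002678
(b) Fully constrained, the expansion is suppressed, so σ = -E·α·ΔT. Convert E = 45 GPa = 4.5 × 10¹⁰ Pa.
  σ = -(4.5 × 10¹⁰) × (2.6 × 10⁻⁵) × 103 = -1.205 × 10⁸ Pa = -120.5 MPa (compressive)
Final answer: (a) ε_th = 0.002678, (b) σ = -120.5 MPa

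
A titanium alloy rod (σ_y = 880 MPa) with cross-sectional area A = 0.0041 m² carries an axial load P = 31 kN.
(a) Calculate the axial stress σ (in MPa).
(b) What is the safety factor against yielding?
(a) Axial stress σ = P/A. Convert P = 31 kN = 31000 N.
  σ = 31000 / 0.0041 = 7.561 × 10⁶ Pa = 7.561 MPa
(b) Safety factor SF = σ_y/σ = 880 / 7.561 = 116.4
Final answer: (a) σ = 7.561 MPa, (b) SF = 116.4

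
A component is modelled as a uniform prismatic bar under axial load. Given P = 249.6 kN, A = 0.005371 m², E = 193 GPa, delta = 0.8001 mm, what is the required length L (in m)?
Model: a uniform prismatic bar under axial load, so delta = (P·L) / (A·E).
Solve for L: L = (delta·A·E) / P.
Convert to SI units:
  P = 249.6 kN = 249600 N
  E = 193 GPa = 1.93 × 10¹¹ Pa
  delta = 0.8001 mm = 0.0008001 m
Substitute:
  L = (0.0008001 × 0.005371 × (1.93 × 10¹¹)) / 249600
  L = 3.323 m
Final answer: L = 3.323 m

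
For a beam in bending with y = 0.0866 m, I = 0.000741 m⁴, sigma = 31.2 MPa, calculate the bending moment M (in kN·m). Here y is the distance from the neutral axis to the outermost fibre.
Model: a beam in bending, so sigma = (M·y) / I.
Solve for M: M = (sigma·I) / y.
Convert to SI units:
  sigma = 31.2 MPa = 3.12 × 10⁷ Pa
Substitute:
  M = ((3.12 × 10⁷) × 0.000741) / 0.0866
  M = 267000 N·m
Convert: M = 267000 N·m = 267 kN·m
Final answer: M = 267 kN·m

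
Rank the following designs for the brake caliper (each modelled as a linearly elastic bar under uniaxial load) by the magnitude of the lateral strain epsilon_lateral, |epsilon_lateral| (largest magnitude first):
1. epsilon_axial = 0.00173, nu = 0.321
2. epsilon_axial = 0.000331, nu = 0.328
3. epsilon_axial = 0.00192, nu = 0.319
Model: a linearly elastic bar under uniaxial load, so epsilon_lateral = -nu·epsilon_axial (SI units).
  Case 1: epsilon_lateral = -(0.321 × 0.00173) = -0.0005553
  Case 2: epsilon_lateral = -(0.328 × 0.000331) = -0.0001086
  Case 3: epsilon_lateral = -(0.319 × 0.00192) = -0.0006125
Ordering by |epsilon_lateral|: 0.0006125 (case 3) > 0.0005553 (case 1) > 0.0001086 (case 2)
Final answer: 3, 1, 2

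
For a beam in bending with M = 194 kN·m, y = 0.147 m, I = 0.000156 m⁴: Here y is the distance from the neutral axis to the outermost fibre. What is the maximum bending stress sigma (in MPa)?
Model: a beam in bending, so sigma = (M·y) / I.
Convert to SI units:
  M = 194 kN·m = 194000 N·m
Substitute:
  sigma = (194000 × 0.147) / 0.000156
  sigma = 1.828 × 10⁸ Pa
Convert: sigma = 1.828 × 10⁸ Pa = 182.8 MPa
Final answer: sigma = 182.8 MPa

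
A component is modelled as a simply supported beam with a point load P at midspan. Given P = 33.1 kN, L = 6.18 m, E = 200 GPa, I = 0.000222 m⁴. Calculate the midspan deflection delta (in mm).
Model: a simply supported beam with a point load P at midspan, so delta = (P·L^3) / (48·E·I).
Convert to SI units:
  P = 33.1 kN = 33100 N
  E = 200 GPa = 2 × 10¹¹ Pa
Substitute:
  delta = (33100 × 6.18^3) / (48 × (2 × 10¹¹) × 0.000222)
  delta = 0.003666 m
Convert: delta = 0.003666 m = 3.666 mm
Final answer: delta = 3.666 mm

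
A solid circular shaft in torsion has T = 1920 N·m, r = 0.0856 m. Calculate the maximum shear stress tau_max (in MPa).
Model: a solid circular shaft in torsion, so tau_max = (2·T) / (π·r^3).
Substitute:
  tau_max = (2 × 1920) / (π × 0.0856^3)
  tau_max = 1.949 × 10⁶ Pa
Convert: tau_max = 1.949 × 10⁶ Pa = 1.949 MPa
Final answer: tau_max = 1.949 MPa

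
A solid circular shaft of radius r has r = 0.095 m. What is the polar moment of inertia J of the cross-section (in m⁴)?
Model: a solid circular shaft of radius r, so J = (π·r^4) / 2.
Substitute:
  J = (π × 0.095^4) / 2
  J = 0.0001279 m⁴
Final answer: J = 0.0001279 m⁴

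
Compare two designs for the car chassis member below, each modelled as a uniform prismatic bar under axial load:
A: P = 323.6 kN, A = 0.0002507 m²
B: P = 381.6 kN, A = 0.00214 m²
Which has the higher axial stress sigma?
Model: a uniform prismatic bar under axial load, so sigma = P / A (SI units).
  A: sigma = 323600 / 0.0002507 = 1.291 × 10⁹ Pa = 1291 MPa
  B: sigma = 381600 / 0.00214 = 1.783 × 10⁸ Pa = 178.3 MPa
1291 MPa > 178.3 MPa, so A is larger.
Final answer: A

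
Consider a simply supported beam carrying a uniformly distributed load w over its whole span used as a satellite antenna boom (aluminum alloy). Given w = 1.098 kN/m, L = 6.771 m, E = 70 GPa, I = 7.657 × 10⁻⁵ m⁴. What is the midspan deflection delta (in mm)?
Model: a simply supported beam carrying a uniformly distributed load w over its whole span, so delta = (5·w·L^4) / (384·E·I).
Convert to SI units:
  w = 1.098 kN/m = 1098 N/m
  E = 70 GPa = 7 × 10¹⁰ Pa
Substitute:
  delta = (5 × 1098 × 6.771^4) / (384 × (7 × 10¹⁰) × (7.657 × 10⁻⁵))
  delta = 0.005607 m
Convert: delta = 0.005607 m = 5.607 mm
Final answer: delta = 5.607 mm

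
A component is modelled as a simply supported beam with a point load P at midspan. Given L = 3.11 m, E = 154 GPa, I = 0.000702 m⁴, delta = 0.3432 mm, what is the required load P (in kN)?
Model: a simply supported beam with a point load P at midspan, so delta = (P·L^3) / (48·E·I).
Solve for P: P = (48·delta·E·I) / L^3.
Convert to SI units:
  E = 154 GPa = 1.54 × 10¹¹ Pa
  delta = 0.3432 mm = 0.0003432 m
Substitute:
  P = (48 × 0.0003432 × (1.54 × 10¹¹) × 0.000702) / 3.11^3
  P = 59210 N
Convert: P = 59210 N = 59.21 kN
Final answer: P = 59.21 kN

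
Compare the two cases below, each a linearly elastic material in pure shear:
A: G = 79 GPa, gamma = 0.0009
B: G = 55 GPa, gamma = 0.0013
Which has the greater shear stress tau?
Model: a linearly elastic material in pure shear, so tau = G·gamma (SI units).
  A: tau = (7.9 × 10¹⁰) × 0.0009 = 7.11 × 10⁷ Pa = 71.1 MPa
  B: tau = (5.5 × 10¹⁰) × 0.0013 = 7.15 × 10⁷ Pa = 71.5 MPa
71.5 MPa > 71.1 MPa, so B is larger.
Final answer: B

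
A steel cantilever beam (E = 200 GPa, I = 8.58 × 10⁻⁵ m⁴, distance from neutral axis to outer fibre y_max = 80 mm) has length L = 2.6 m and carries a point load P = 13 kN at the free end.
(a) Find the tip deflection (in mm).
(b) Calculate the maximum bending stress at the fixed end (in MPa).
(a) Tip deflection of a cantilever with an end point load: δ = P·L^3 / (3·E·I). Convert P = 13 kN = 13000 N, E = 200 GPa = 2 × 10¹¹ Pa.
  δ = (13000 × 2.6^3) / (3 × (2 × 10¹¹) × (8.58 × 10⁻⁵)) = 0.004438 m = 4.438 mm
(b) Maximum bending moment at the fixed end: M = P·L = 13000 × 2.6 = 33800 N·m. Convert y_max = 80 mm = 0.08 m.
  σ = M·y_max / I = (33800 × 0.08) / (8.58 × 10⁻⁵) = 3.152 × 10⁷ Pa = 31.52 MPa
Final answer: (a) δ = 4.438 mm, (b) σ = 31.52 MPa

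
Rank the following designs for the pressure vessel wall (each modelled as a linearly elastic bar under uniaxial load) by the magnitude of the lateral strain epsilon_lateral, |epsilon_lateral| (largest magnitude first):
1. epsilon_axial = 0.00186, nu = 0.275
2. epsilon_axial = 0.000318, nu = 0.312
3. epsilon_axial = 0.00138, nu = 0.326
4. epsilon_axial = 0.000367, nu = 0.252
Model: a linearly elastic bar under uniaxial load, so epsilon_lateral = -nu·epsilon_axial (SI units).
  Case 1: epsilon_lateral = -(0.275 × 0.00186) = -0.0005115
  Case 2: epsilon_lateral = -(0.312 × 0.000318) = -9.922 × 10⁻⁵
  Case 3: epsilon_lateral = -(0.326 × 0.00138) = -0.0004499
  Case 4: epsilon_lateral = -(0.252 × 0.000367) = -9.248 × 10⁻⁵
Ordering by |epsilon_lateral|: 0.0005115 (case 1) > 0.0004499 (case 3) > 9.922 × 10⁻⁵ (case 2) > 9.248 × 10⁻⁵ (case 4)
Final answer: 1, 3, 2, 4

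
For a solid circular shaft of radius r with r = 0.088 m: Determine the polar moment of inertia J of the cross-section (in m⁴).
Model: a solid circular shaft of radius r, so J = (π·r^4) / 2.
Substitute:
  J = (π × 0.088^4) / 2
  J = 9.42 × 10⁻⁵ m⁴
Final answer: J = 9.42 × 10⁻⁵ m⁴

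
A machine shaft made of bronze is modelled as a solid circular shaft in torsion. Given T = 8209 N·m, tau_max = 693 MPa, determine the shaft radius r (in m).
Model: a solid circular shaft in torsion, so tau_max = (2·T) / (π·r^3).
Solve for r: r = ((2·T) / (π·tau_max))^(1/3).
Convert to SI units:
  tau_max = 693 MPa = 6.93 × 10⁸ Pa
Substitute:
  r = ((2 × 8209) / (π × (6.93 × 10⁸)))^(1/3)
  r = 0.01961 m
Final answer: r = 0.01961 m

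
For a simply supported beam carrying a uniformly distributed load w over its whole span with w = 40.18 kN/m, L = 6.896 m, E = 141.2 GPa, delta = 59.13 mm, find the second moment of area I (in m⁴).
Model: a simply supported beam carrying a uniformly distributed load w over its whole span, so delta = (5·w·L^4) / (384·E·I).
Solve for I: I = (5·w·L^4) / (384·delta·E).
Convert to SI units:
  w = 40.18 kN/m = 40180 N/m
  E = 141.2 GPa = 1.412 × 10¹¹ Pa
  delta = 59.13 mm = 0.05913 m
Substitute:
  I = (5 × 40180 × 6.896^4) / (384 × 0.05913 × (1.412 × 10¹¹))
  I = 0.0001417 m⁴
Final answer: I = 0.0001417 m⁴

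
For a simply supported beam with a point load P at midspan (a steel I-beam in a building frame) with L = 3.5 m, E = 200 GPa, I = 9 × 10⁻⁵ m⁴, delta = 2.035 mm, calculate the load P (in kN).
Model: a simply supported beam with a point load P at midspan, so delta = (P·L^3) / (48·E·I).
Solve for P: P = (48·delta·E·I) / L^3.
Convert to SI units:
  E = 200 GPa = 2 × 10¹¹ Pa
  delta = 2.035 mm = 0.002035 m
Substitute:
  P = (48 × 0.002035 × (2 × 10¹¹) × (9 × 10⁻⁵)) / 3.5^3
  P = 41010 N
Convert: P = 41010 N = 41.01 kN
Final answer: P = 41.01 kN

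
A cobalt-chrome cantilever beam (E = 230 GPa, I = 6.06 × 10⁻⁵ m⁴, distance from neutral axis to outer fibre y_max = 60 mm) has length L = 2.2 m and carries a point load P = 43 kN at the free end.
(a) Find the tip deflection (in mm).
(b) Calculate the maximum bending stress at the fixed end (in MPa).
(a) Tip deflection of a cantilever with an end point load: δ = P·L^3 / (3·E·I). Convert P = 43 kN = 43000 N, E = 230 GPa = 2.3 × 10¹¹ Pa.
  δ = (43000 × 2.2^3) / (3 × (2.3 × 10¹¹) × (6.06 × 10⁻⁵)) = 0.01095 m = 10.95 mm
(b) Maximum bending moment at the fixed end: M = P·L = 43000 × 2.2 = 94600 N·m. Convert y_max = 60 mm = 0.06 m.
  σ = M·y_max / I = (94600 × 0.06) / (6.06 × 10⁻⁵) = 9.366 × 10⁷ Pa = 93.66 MPa
Final answer: (a) δ = 10.95 mm, (b) σ = 93.66 MPa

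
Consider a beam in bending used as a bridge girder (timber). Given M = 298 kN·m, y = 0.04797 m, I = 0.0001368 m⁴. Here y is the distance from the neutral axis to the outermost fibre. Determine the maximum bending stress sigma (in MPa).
Model: a beam in bending, so sigma = (M·y) / I.
Convert to SI units:
  M = 298 kN·m = 298000 N·m
Substitute:
  sigma = (298000 × 0.04797) / 0.0001368
  sigma = 1.045 × 10⁸ Pa
Convert: sigma = 1.045 × 10⁸ Pa = 104.5 MPa
Final answer: sigma = 104.5 MPa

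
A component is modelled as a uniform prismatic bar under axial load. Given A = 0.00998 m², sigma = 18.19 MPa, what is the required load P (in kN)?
Model: a uniform prismatic bar under axial load, so sigma = P / A.
Solve for P: P = sigma·A.
Convert to SI units:
  sigma = 18.19 MPa = 1.819 × 10⁷ Pa
Substitute:
  P = (1.819 × 10⁷) × 0.00998
  P = 181500 N
Convert: P = 181500 N = 181.5 kN
Final answer: P = 181.5 kN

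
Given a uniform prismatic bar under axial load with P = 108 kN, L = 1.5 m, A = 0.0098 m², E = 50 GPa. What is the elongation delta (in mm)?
Model: a uniform prismatic bar under axial load, so delta = (P·L) / (A·E).
Convert to SI units:
  P = 108 kN = 108000 N
  E = 50 GPa = 5 × 10¹⁰ Pa
Substitute:
  delta = (108000 × 1.5) / (0.0098 × (5 × 10¹⁰))
  delta = 0.0003306 m
Convert: delta = 0.0003306 m = 0.3306 mm
Final answer: delta = 0.3306 mm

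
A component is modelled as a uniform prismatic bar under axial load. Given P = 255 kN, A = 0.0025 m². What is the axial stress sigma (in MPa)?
Model: a uniform prismatic bar under axial load, so sigma = P / A.
Convert to SI units:
  P = 255 kN = 255000 N
Substitute:
  sigma = 255000 / 0.0025
  sigma = 1.02 × 10⁸ Pa
Convert: sigma = 1.02 × 10⁸ Pa = 102 MPa
Final answer: sigma = 102 MPa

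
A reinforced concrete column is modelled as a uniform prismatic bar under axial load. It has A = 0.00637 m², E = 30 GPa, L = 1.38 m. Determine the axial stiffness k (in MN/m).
Model: a uniform prismatic bar under axial load, so k = (A·E) / L.
Convert to SI units:
  E = 30 GPa = 3 × 10¹⁰ Pa
Substitute:
  k = (0.00637 × (3 × 10¹⁰)) / 1.38
  k = 1.385 × 10⁸ N/m
Convert: k = 1.385 × 10⁸ N/m = 138.5 MN/m
Final answer: k = 138.5 MN/m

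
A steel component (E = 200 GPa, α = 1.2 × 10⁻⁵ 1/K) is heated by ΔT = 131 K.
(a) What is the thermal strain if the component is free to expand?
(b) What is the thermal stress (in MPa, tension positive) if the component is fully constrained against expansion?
(a) Free thermal strain ε_th = α·ΔT = (1.2 × 10⁻⁵) × 131 = 0.001572
(b) Fully constrained, the expansion is suppressed, so σ = -E·α·ΔT. Convert E = 200 GPa = 2 × 10¹¹ Pa.
  σ = -(2 × 10¹¹) × (1.2 × 10⁻⁵) × 131 = -3.144 × 10⁸ Pa = -314.4 MPa (compressive)
Final answer: (a) ε_th = 0.001572, (b) σ = -314.4 MPa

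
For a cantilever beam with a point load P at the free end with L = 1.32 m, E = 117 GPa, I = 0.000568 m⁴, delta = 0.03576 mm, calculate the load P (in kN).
Model: a cantilever beam with a point load P at the free end, so delta = (P·L^3) / (3·E·I).
Solve for P: P = (3·delta·E·I) / L^3.
Convert to SI units:
  E = 117 GPa = 1.17 × 10¹¹ Pa
  delta = 0.03576 mm = 3.576 × 10⁻⁵ m
Substitute:
  P = (3 × (3.576 × 10⁻⁵) × (1.17 × 10¹¹) × 0.000568) / 1.32^3
  P = 3100 N
Convert: P = 3100 N = 3.1 kN
Final answer: P = 3.1 kN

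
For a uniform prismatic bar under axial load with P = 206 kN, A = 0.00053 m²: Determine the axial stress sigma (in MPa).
Model: a uniform prismatic bar under axial load, so sigma = P / A.
Convert to SI units:
  P = 206 kN = 206000 N
Substitute:
  sigma = 206000 / 0.00053
  sigma = 3.887 × 10⁸ Pa
Convert: sigma = 3.887 × 10⁸ Pa = 388.7 MPa
Final answer: sigma = 388.7 MPa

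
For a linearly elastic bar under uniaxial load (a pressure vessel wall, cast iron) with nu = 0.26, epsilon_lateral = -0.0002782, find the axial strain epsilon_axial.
Model: a linearly elastic bar under uniaxial load, so epsilon_lateral = -nu·epsilon_axial.
Solve for epsilon_axial: epsilon_axial = -epsilon_lateral / nu.
Substitute:
  epsilon_axial = -(-0.0002782) / 0.26
  epsilon_axial = 0.00107
Final answer: epsilon_axial = 0.00107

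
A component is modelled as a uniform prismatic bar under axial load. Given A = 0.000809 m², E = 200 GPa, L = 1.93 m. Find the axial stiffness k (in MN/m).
Model: a uniform prismatic bar under axial load, so k = (A·E) / L.
Convert to SI units:
  E = 200 GPa = 2 × 10¹¹ Pa
Substitute:
  k = (0.000809 × (2 × 10¹¹)) / 1.93
  k = 8.383 × 10⁷ N/m
Convert: k = 8.383 × 10⁷ N/m = 83.83 MN/m
Final answer: k = 83.83 MN/m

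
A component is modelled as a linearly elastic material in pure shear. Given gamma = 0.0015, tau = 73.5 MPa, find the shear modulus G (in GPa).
Model: a linearly elastic material in pure shear, so tau = G·gamma.
Solve for G: G = tau / gamma.
Convert to SI units:
  tau = 73.5 MPa = 7.35 × 10⁷ Pa
Substitute:
  G = (7.35 × 10⁷) / 0.0015
  G = 4.9 × 10¹⁰ Pa
Convert: G = 4.9 × 10¹⁰ Pa = 49 GPa
Final answer: G = 49 GPa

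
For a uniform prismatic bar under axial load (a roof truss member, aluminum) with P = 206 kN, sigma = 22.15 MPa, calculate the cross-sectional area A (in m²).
Model: a uniform prismatic bar under axial load, so sigma = P / A.
Solve for A: A = P / sigma.
Convert to SI units:
  P = 206 kN = 206000 N
  sigma = 22.15 MPa = 2.215 × 10⁷ Pa
Substitute:
  A = 206000 / (2.215 × 10⁷)
  A = 0.0093 m²
Final answer: A = 0.0093 m²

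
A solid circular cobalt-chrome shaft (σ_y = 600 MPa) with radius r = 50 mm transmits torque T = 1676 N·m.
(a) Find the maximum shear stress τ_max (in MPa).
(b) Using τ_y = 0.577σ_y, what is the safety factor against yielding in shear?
(a) For a solid circular shaft, τ_max = T·r/J with J = π·r^4/2, i.e. τ_max = 2·T / (π·r^3). Convert r = 50 mm = 0.05 m.
  τ_max = (2 × 1676) / (π × 0.05^3) = 8.536 × 10⁶ Pa = 8.536 MPa
(b) τ_y = 0.577 × 600 = 346.2 MPa
  SF = τ_y/τ_max = 346.2 / 8.536 = 40.56
Final answer: (a) τ_max = 8.536 MPa, (b) SF = 40.56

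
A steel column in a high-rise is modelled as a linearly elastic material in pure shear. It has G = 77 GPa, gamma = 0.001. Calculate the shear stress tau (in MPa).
Model: a linearly elastic material in pure shear, so tau = G·gamma.
Convert to SI units:
  G = 77 GPa = 7.7 × 10¹⁰ Pa
Substitute:
  tau = (7.7 × 10¹⁰) × 0.001
  tau = 7.7 × 10⁷ Pa
Convert: tau = 7.7 × 10⁷ Pa = 77 MPa
Final answer: tau = 77 MPa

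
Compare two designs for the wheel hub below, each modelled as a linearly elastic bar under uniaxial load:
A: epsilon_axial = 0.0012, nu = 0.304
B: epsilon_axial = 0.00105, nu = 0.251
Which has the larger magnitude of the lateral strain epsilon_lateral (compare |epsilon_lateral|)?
Model: a linearly elastic bar under uniaxial load, so epsilon_lateral = -nu·epsilon_axial (SI units).
  A: epsilon_lateral = -(0.304 × 0.0012) = -0.0003648
  B: epsilon_lateral = -(0.251 × 0.00105) = -0.0002635
|epsilon_lateral|: A = 0.0003648, B = 0.0002635, so A is larger in magnitude.
Final answer: A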